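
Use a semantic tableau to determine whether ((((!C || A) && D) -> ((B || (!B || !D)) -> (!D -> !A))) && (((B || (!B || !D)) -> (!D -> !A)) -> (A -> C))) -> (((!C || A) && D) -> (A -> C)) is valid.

Assume the negation and expand:
Initial set: {F (((((!C || A) && D) -> ((B || (!B || !D)) -> (!D -> !A))) && (((B || (!B || !D)) -> (!D -> !A)) -> (A -> C))) -> (((!C || A) && D) -> (A -> C)))}.
F (((((!C || A) && D) -> ((B || (!B || !D)) -> (!D -> !A))) && (((B || (!B || !D)) -> (!D -> !A)) -> (A -> C))) -> (((!C || A) && D) -> (A -> C))): α-rule — add T ((((!C || A) && D) -> ((B || (!B || !D)) -> (!D -> !A))) && (((B || (!B || !D)) -> (!D -> !A)) -> (A -> C))), F (((!C || A) && D) -> (A -> C)).
T ((((!C || A) && D) -> ((B || (!B || !D)) -> (!D -> !A))) && (((B || (!B || !D)) -> (!D -> !A)) -> (A -> C))): α-rule — add T (((!C || A) && D) -> ((B || (!B || !D)) -> (!D -> !A))), T (((B || (!B || !D)) -> (!D -> !A)) -> (A -> C)).
F (((!C || A) && D) -> (A -> C)): α-rule — add T ((!C || A) && D), F (A -> C).
T ((!C || A) && D): α-rule — add T (!C || A), T D.
F (A -> C): α-rule — add T A, F C.
T (((!C || A) && D) -> ((B || (!B || !D)) -> (!D -> !A))): β-rule — branch into F ((!C || A) && D)  //  T ((B || (!B || !D)) -> (!D -> !A)).
  branch 1 (add F ((!C || A) && D)):
    T (((B || (!B || !D)) -> (!D -> !A)) -> (A -> C)): β-rule — branch into F ((B || (!B || !D)) -> (!D -> !A))  //  T (A -> C).
      branch 1.1 (add F ((B || (!B || !D)) -> (!D -> !A))):
        F ((B || (!B || !D)) -> (!D -> !A)): α-rule — add T (B || (!B || !D)), F (!D -> !A).
        F (!D -> !A): α-rule — add T !D, F !A.
        × closes — contains both D and !D.
      branch 1.2 (add T (A -> C)):
        T (!C || A): β-rule — branch into T !C  //  T A.
          branch 1.2.1 (add T !C):
            F ((!C || A) && D): β-rule — branch into F (!C || A)  //  F D.
              branch 1.2.1.1 (add F (!C || A)):
                F (!C || A): α-rule — add F !C, F A.
                × closes — contains both C and !C.
              branch 1.2.1.2 (add F D):
                × closes — contains both D and !D.
          branch 1.2.2 (add T A):
            F ((!C || A) && D): β-rule — branch into F (!C || A)  //  F D.
              branch 1.2.2.1 (add F (!C || A)):
                F (!C || A): α-rule — add F !C, F A.
                × closes — contains both C and !C.
              branch 1.2.2.2 (add F D):
                × closes — contains both D and !D.
  branch 2 (add T ((B || (!B || !D)) -> (!D -> !A))):
    T (((B || (!B || !D)) -> (!D -> !A)) -> (A -> C)): β-rule — branch into F ((B || (!B || !D)) -> (!D -> !A))  //  T (A -> C).
      branch 2.1 (add F ((B || (!B || !D)) -> (!D -> !A))):
        F ((B || (!B || !D)) -> (!D -> !A)): α-rule — add T (B || (!B || !D)), F (!D -> !A).
        F (!D -> !A): α-rule — add T !D, F !A.
        × closes — contains both D and !D.
      branch 2.2 (add T (A -> C)):
        T (!C || A): β-rule — branch into T !C  //  T A.
          branch 2.2.1 (add T !C):
            T ((B || (!B || !D)) -> (!D -> !A)): β-rule — branch into F (B || (!B || !D))  //  T (!D -> !A).
              branch 2.2.1.1 (add F (B || (!B || !D))):
                F (B || (!B || !D)): α-rule — add F B, F (!B || !D).
                F (!B || !D): α-rule — add F !B, F !D.
                × closes — contains both B and !B.
              branch 2.2.1.2 (add T (!D -> !A)):
                T (A -> C): β-rule — branch into F A  //  T C.
                  branch 2.2.1.2.1 (add F A):
                    × closes — contains both A and !A.
                  branch 2.2.1.2.2 (add T C):
                    × closes — contains both C and !C.
          branch 2.2.2 (add T A):
            T ((B || (!B || !D)) -> (!D -> !A)): β-rule — branch into F (B || (!B || !D))  //  T (!D -> !A).
              branch 2.2.2.1 (add F (B || (!B || !D))):
                F (B || (!B || !D)): α-rule — add F B, F (!B || !D).
                F (!B || !D): α-rule — add F !B, F !D.
                × closes — contains both B and !B.
              branch 2.2.2.2 (add T (!D -> !A)):
                T (A -> C): β-rule — branch into F A  //  T C.
                  branch 2.2.2.2.1 (add F A):
                    × closes — contains both A and !A.
                  branch 2.2.2.2.2 (add T C):
                    × closes — contains both C and !C.
All 12 branches close.
Every branch closed, so the negation is unsatisfiable and the formula is valid.

Valid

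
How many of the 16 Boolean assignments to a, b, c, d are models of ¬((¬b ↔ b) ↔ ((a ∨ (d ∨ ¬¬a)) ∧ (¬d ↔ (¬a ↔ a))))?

Initial set: {¬((¬b ↔ b) ↔ ((a ∨ (d ∨ ¬¬a)) ∧ (¬d ↔ (¬a ↔ a))))}.
¬((¬b ↔ b) ↔ ((a ∨ (d ∨ ¬¬a)) ∧ (¬d ↔ (¬a ↔ a)))): β-rule — branch into (¬b ↔ b), ¬((a ∨ (d ∨ ¬¬a)) ∧ (¬d ↔ (¬a ↔ a)))  //  ¬(¬b ↔ b), ((a ∨ (d ∨ ¬¬a)) ∧ (¬d ↔ (¬a ↔ a))).
  branch 1 (add (¬b ↔ b), ¬((a ∨ (d ∨ ¬¬a)) ∧ (¬d ↔ (¬a ↔ a)))):
    (¬b ↔ b): β-rule — branch into ¬b, b  //  ¬¬b, ¬b.
      branch 1.1 (add ¬b, b):
        × closes — contains both b and ¬b.
      branch 1.2 (add ¬¬b, ¬b):
        × closes — contains both b and ¬b.
  branch 2 (add ¬(¬b ↔ b), ((a ∨ (d ∨ ¬¬a)) ∧ (¬d ↔ (¬a ↔ a)))):
    ((a ∨ (d ∨ ¬¬a)) ∧ (¬d ↔ (¬a ↔ a))): α-rule — add (a ∨ (d ∨ ¬¬a)), (¬d ↔ (¬a ↔ a)).
    ¬(¬b ↔ b): β-rule — branch into ¬b, ¬b  //  ¬¬b, b.
      branch 2.1 (add ¬b, ¬b):
        (a ∨ (d ∨ ¬¬a)): β-rule — branch into a  //  (d ∨ ¬¬a).
          branch 2.1.1 (add a):
            (¬d ↔ (¬a ↔ a)): β-rule — branch into ¬d, (¬a ↔ a)  //  ¬¬d, ¬(¬a ↔ a).
              branch 2.1.1.1 (add ¬d, (¬a ↔ a)):
                (¬a ↔ a): β-rule — branch into ¬a, a  //  ¬¬a, ¬a.
                  branch 2.1.1.1.1 (add ¬a, a):
                    × closes — contains both a and ¬a.
                  branch 2.1.1.1.2 (add ¬¬a, ¬a):
                    × closes — contains both a and ¬a.
              branch 2.1.1.2 (add ¬¬d, ¬(¬a ↔ a)):
                ¬(¬a ↔ a): β-rule — branch into ¬a, ¬a  //  ¬¬a, a.
                  branch 2.1.1.2.1 (add ¬a, ¬a):
                    × closes — contains both a and ¬a.
                  branch 2.1.1.2.2 (add ¬¬a, a):
                    ○ open, literals {a=1, b=0, d=1}.
          branch 2.1.2 (add (d ∨ ¬¬a)):
            (¬d ↔ (¬a ↔ a)): β-rule — branch into ¬d, (¬a ↔ a)  //  ¬¬d, ¬(¬a ↔ a).
              branch 2.1.2.1 (add ¬d, (¬a ↔ a)):
                (d ∨ ¬¬a): β-rule — branch into d  //  ¬¬a.
                  branch 2.1.2.1.1 (add d):
                    × closes — contains both d and ¬d.
                  branch 2.1.2.1.2 (add ¬¬a):
                    ¬¬a: drop double negation, giving a.
                    (¬a ↔ a): β-rule — branch into ¬a, a  //  ¬¬a, ¬a.
                      branch 2.1.2.1.2.1 (add ¬a, a):
                        × closes — contains both a and ¬a.
                      branch 2.1.2.1.2.2 (add ¬¬a, ¬a):
                        × closes — contains both a and ¬a.
              branch 2.1.2.2 (add ¬¬d, ¬(¬a ↔ a)):
                (d ∨ ¬¬a): β-rule — branch into d  //  ¬¬a.
                  branch 2.1.2.2.1 (add d):
                    ¬(¬a ↔ a): β-rule — branch into ¬a, ¬a  //  ¬¬a, a.
                      branch 2.1.2.2.1.1 (add ¬a, ¬a):
                        ○ open, literals {a=0, b=0, d=1}.
                      branch 2.1.2.2.1.2 (add ¬¬a, a):
                        ○ open, literals {a=1, b=0, d=1}.
                  branch 2.1.2.2.2 (add ¬¬a):
                    ¬¬a: drop double negation, giving a.
                    ¬(¬a ↔ a): β-rule — branch into ¬a, ¬a  //  ¬¬a, a.
                      branch 2.1.2.2.2.1 (add ¬a, ¬a):
                        × closes — contains both a and ¬a.
                      branch 2.1.2.2.2.2 (add ¬¬a, a):
                        ○ open, literals {a=1, b=0, d=1}.
      branch 2.2 (add ¬¬b, b):
        (a ∨ (d ∨ ¬¬a)): β-rule — branch into a  //  (d ∨ ¬¬a).
          branch 2.2.1 (add a):
            (¬d ↔ (¬a ↔ a)): β-rule — branch into ¬d, (¬a ↔ a)  //  ¬¬d, ¬(¬a ↔ a).
              branch 2.2.1.1 (add ¬d, (¬a ↔ a)):
                (¬a ↔ a): β-rule — branch into ¬a, a  //  ¬¬a, ¬a.
                  branch 2.2.1.1.1 (add ¬a, a):
                    × closes — contains both a and ¬a.
                  branch 2.2.1.1.2 (add ¬¬a, ¬a):
                    × closes — contains both a and ¬a.
              branch 2.2.1.2 (add ¬¬d, ¬(¬a ↔ a)):
                ¬(¬a ↔ a): β-rule — branch into ¬a, ¬a  //  ¬¬a, a.
                  branch 2.2.1.2.1 (add ¬a, ¬a):
                    × closes — contains both a and ¬a.
                  branch 2.2.1.2.2 (add ¬¬a, a):
                    ○ open, literals {a=1, b=1, d=1}.
          branch 2.2.2 (add (d ∨ ¬¬a)):
            (¬d ↔ (¬a ↔ a)): β-rule — branch into ¬d, (¬a ↔ a)  //  ¬¬d, ¬(¬a ↔ a).
              branch 2.2.2.1 (add ¬d, (¬a ↔ a)):
                (d ∨ ¬¬a): β-rule — branch into d  //  ¬¬a.
                  branch 2.2.2.1.1 (add d):
                    × closes — contains both d and ¬d.
                  branch 2.2.2.1.2 (add ¬¬a):
                    ¬¬a: drop double negation, giving a.
                    (¬a ↔ a): β-rule — branch into ¬a, a  //  ¬¬a, ¬a.
                      branch 2.2.2.1.2.1 (add ¬a, a):
                        × closes — contains both a and ¬a.
                      branch 2.2.2.1.2.2 (add ¬¬a, ¬a):
                        × closes — contains both a and ¬a.
              branch 2.2.2.2 (add ¬¬d, ¬(¬a ↔ a)):
                (d ∨ ¬¬a): β-rule — branch into d  //  ¬¬a.
                  branch 2.2.2.2.1 (add d):
                    ¬(¬a ↔ a): β-rule — branch into ¬a, ¬a  //  ¬¬a, a.
                      branch 2.2.2.2.1.1 (add ¬a, ¬a):
                        ○ open, literals {a=0, b=1, d=1}.
                      branch 2.2.2.2.1.2 (add ¬¬a, a):
                        ○ open, literals {a=1, b=1, d=1}.
                  branch 2.2.2.2.2 (add ¬¬a):
                    ¬¬a: drop double negation, giving a.
                    ¬(¬a ↔ a): β-rule — branch into ¬a, ¬a  //  ¬¬a, a.
                      branch 2.2.2.2.2.1 (add ¬a, ¬a):
                        × closes — contains both a and ¬a.
                      branch 2.2.2.2.2.2 (add ¬¬a, a):
                        ○ open, literals {a=1, b=1, d=1}.
16 branches closed, 8 open.
Each open branch fixes some atoms; the unmentioned ones are free. Counting distinct full assignments: branch {a=1, b=0, d=1} (c) contributes 2 new; branch {a=0, b=0, d=1} (c) contributes 2 new; branch {a=1, b=0, d=1} (c) contributes 0 new; branch {a=1, b=0, d=1} (c) contributes 0 new; branch {a=1, b=1, d=1} (c) contributes 2 new; branch {a=0, b=1, d=1} (c) contributes 2 new; branch {a=1, b=1, d=1} (c) contributes 0 new; branch {a=1, b=1, d=1} (c) contributes 0 new. Total: 8.

8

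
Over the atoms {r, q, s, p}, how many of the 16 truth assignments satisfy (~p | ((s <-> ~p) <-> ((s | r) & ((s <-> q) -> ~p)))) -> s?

11

Initial set: {((~p | ((s <-> ~p) <-> ((s | r) & ((s <-> q) -> ~p)))) -> s)}.
((~p | ((s <-> ~p) <-> ((s | r) & ((s <-> q) -> ~p)))) -> s): β-rule — branch into ~(~p | ((s <-> ~p) <-> ((s | r) & ((s <-> q) -> ~p))))  //  s.
  branch 1 (add ~(~p | ((s <-> ~p) <-> ((s | r) & ((s <-> q) -> ~p))))):
    ~(~p | ((s <-> ~p) <-> ((s | r) & ((s <-> q) -> ~p)))): α-rule — add ~~p, ~((s <-> ~p) <-> ((s | r) & ((s <-> q) -> ~p))).
    ~((s <-> ~p) <-> ((s | r) & ((s <-> q) -> ~p))): β-rule — branch into (s <-> ~p), ~((s | r) & ((s <-> q) -> ~p))  //  ~(s <-> ~p), ((s | r) & ((s <-> q) -> ~p)).
      branch 1.1 (add (s <-> ~p), ~((s | r) & ((s <-> q) -> ~p))):
        (s <-> ~p): β-rule — branch into s, ~p  //  ~s, ~~p.
          branch 1.1.1 (add s, ~p):
            × closes — contains both p and ~p.
          branch 1.1.2 (add ~s, ~~p):
            ~((s | r) & ((s <-> q) -> ~p)): β-rule — branch into ~(s | r)  //  ~((s <-> q) -> ~p).
              branch 1.1.2.1 (add ~(s | r)):
                ~(s | r): α-rule — add ~s, ~r.
                ○ open, literals {p=true, r=false, s=false}.
              branch 1.1.2.2 (add ~((s <-> q) -> ~p)):
                ~((s <-> q) -> ~p): α-rule — add (s <-> q), ~~p.
                (s <-> q): β-rule — branch into s, q  //  ~s, ~q.
                  branch 1.1.2.2.1 (add s, q):
                    × closes — contains both s and ~s.
                  branch 1.1.2.2.2 (add ~s, ~q):
                    ○ open, literals {p=true, q=false, s=false}.
      branch 1.2 (add ~(s <-> ~p), ((s | r) & ((s <-> q) -> ~p))):
        ((s | r) & ((s <-> q) -> ~p)): α-rule — add (s | r), ((s <-> q) -> ~p).
        ~(s <-> ~p): β-rule — branch into s, ~~p  //  ~s, ~p.
          branch 1.2.1 (add s, ~~p):
            (s | r): β-rule — branch into s  //  r.
              branch 1.2.1.1 (add s):
                ((s <-> q) -> ~p): β-rule — branch into ~(s <-> q)  //  ~p.
                  branch 1.2.1.1.1 (add ~(s <-> q)):
                    ~(s <-> q): β-rule — branch into s, ~q  //  ~s, q.
                      branch 1.2.1.1.1.1 (add s, ~q):
                        ○ open, literals {p=true, q=false, s=true}.
                      branch 1.2.1.1.1.2 (add ~s, q):
                        × closes — contains both s and ~s.
                  branch 1.2.1.1.2 (add ~p):
                    × closes — contains both p and ~p.
              branch 1.2.1.2 (add r):
                ((s <-> q) -> ~p): β-rule — branch into ~(s <-> q)  //  ~p.
                  branch 1.2.1.2.1 (add ~(s <-> q)):
                    ~(s <-> q): β-rule — branch into s, ~q  //  ~s, q.
                      branch 1.2.1.2.1.1 (add s, ~q):
                        ○ open, literals {p=true, q=false, r=true, s=true}.
                      branch 1.2.1.2.1.2 (add ~s, q):
                        × closes — contains both s and ~s.
                  branch 1.2.1.2.2 (add ~p):
                    × closes — contains both p and ~p.
          branch 1.2.2 (add ~s, ~p):
            × closes — contains both p and ~p.
  branch 2 (add s):
    ○ open, literals {s=true}.
7 branches closed, 5 open.
Each open branch fixes some atoms; the unmentioned ones are free. Counting distinct full assignments: branch {p=true, r=false, s=false} (q) contributes 2 new; branch {p=true, q=false, s=false} (r) contributes 1 new; branch {p=true, q=false, s=true} (r) contributes 2 new; branch {p=true, q=false, r=true, s=true} (none free) contributes 0 new; branch {s=true} (r, q, p) contributes 6 new. Total: 11.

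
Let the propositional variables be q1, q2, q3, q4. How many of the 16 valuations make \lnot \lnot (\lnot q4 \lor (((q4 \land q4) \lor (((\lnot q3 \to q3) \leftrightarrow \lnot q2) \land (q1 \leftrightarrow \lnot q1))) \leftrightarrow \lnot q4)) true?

8

Initial set: {\lnot \lnot (\lnot q4 \lor (((q4 \land q4) \lor (((\lnot q3 \to q3) \leftrightarrow \lnot q2) \land (q1 \leftrightarrow \lnot q1))) \leftrightarrow \lnot q4))}.
\lnot \lnot (\lnot q4 \lor (((q4 \land q4) \lor (((\lnot q3 \to q3) \leftrightarrow \lnot q2) \land (q1 \leftrightarrow \lnot q1))) \leftrightarrow \lnot q4)): drop double negation, giving (\lnot q4 \lor (((q4 \land q4) \lor (((\lnot q3 \to q3) \leftrightarrow \lnot q2) \land (q1 \leftrightarrow \lnot q1))) \leftrightarrow \lnot q4)).
(\lnot q4 \lor (((q4 \land q4) \lor (((\lnot q3 \to q3) \leftrightarrow \lnot q2) \land (q1 \leftrightarrow \lnot q1))) \leftrightarrow \lnot q4)): β-rule — branch into \lnot q4  //  (((q4 \land q4) \lor (((\lnot q3 \to q3) \leftrightarrow \lnot q2) \land (q1 \leftrightarrow \lnot q1))) \leftrightarrow \lnot q4).
  branch 1 (add \lnot q4):
    ○ open, literals {q4=F}.
  branch 2 (add (((q4 \land q4) \lor (((\lnot q3 \to q3) \leftrightarrow \lnot q2) \land (q1 \leftrightarrow \lnot q1))) \leftrightarrow \lnot q4)):
    (((q4 \land q4) \lor (((\lnot q3 \to q3) \leftrightarrow \lnot q2) \land (q1 \leftrightarrow \lnot q1))) \leftrightarrow \lnot q4): β-rule — branch into ((q4 \land q4) \lor (((\lnot q3 \to q3) \leftrightarrow \lnot q2) \land (q1 \leftrightarrow \lnot q1))), \lnot q4  //  \lnot ((q4 \land q4) \lor (((\lnot q3 \to q3) \leftrightarrow \lnot q2) \land (q1 \leftrightarrow \lnot q1))), \lnot \lnot q4.
      branch 2.1 (add ((q4 \land q4) \lor (((\lnot q3 \to q3) \leftrightarrow \lnot q2) \land (q1 \leftrightarrow \lnot q1))), \lnot q4):
        ((q4 \land q4) \lor (((\lnot q3 \to q3) \leftrightarrow \lnot q2) \land (q1 \leftrightarrow \lnot q1))): β-rule — branch into (q4 \land q4)  //  (((\lnot q3 \to q3) \leftrightarrow \lnot q2) \land (q1 \leftrightarrow \lnot q1)).
          branch 2.1.1 (add (q4 \land q4)):
            (q4 \land q4): α-rule — add q4, q4.
            × closes — contains both q4 and \lnot q4.
          branch 2.1.2 (add (((\lnot q3 \to q3) \leftrightarrow \lnot q2) \land (q1 \leftrightarrow \lnot q1))):
            (((\lnot q3 \to q3) \leftrightarrow \lnot q2) \land (q1 \leftrightarrow \lnot q1)): α-rule — add ((\lnot q3 \to q3) \leftrightarrow \lnot q2), (q1 \leftrightarrow \lnot q1).
            ((\lnot q3 \to q3) \leftrightarrow \lnot q2): β-rule — branch into (\lnot q3 \to q3), \lnot q2  //  \lnot (\lnot q3 \to q3), \lnot \lnot q2.
              branch 2.1.2.1 (add (\lnot q3 \to q3), \lnot q2):
                (q1 \leftrightarrow \lnot q1): β-rule — branch into q1, \lnot q1  //  \lnot q1, \lnot \lnot q1.
                  branch 2.1.2.1.1 (add q1, \lnot q1):
                    × closes — contains both q1 and \lnot q1.
                  branch 2.1.2.1.2 (add \lnot q1, \lnot \lnot q1):
                    × closes — contains both q1 and \lnot q1.
              branch 2.1.2.2 (add \lnot (\lnot q3 \to q3), \lnot \lnot q2):
                \lnot (\lnot q3 \to q3): α-rule — add \lnot q3, \lnot q3.
                (q1 \leftrightarrow \lnot q1): β-rule — branch into q1, \lnot q1  //  \lnot q1, \lnot \lnot q1.
                  branch 2.1.2.2.1 (add q1, \lnot q1):
                    × closes — contains both q1 and \lnot q1.
                  branch 2.1.2.2.2 (add \lnot q1, \lnot \lnot q1):
                    × closes — contains both q1 and \lnot q1.
      branch 2.2 (add \lnot ((q4 \land q4) \lor (((\lnot q3 \to q3) \leftrightarrow \lnot q2) \land (q1 \leftrightarrow \lnot q1))), \lnot \lnot q4):
        \lnot ((q4 \land q4) \lor (((\lnot q3 \to q3) \leftrightarrow \lnot q2) \land (q1 \leftrightarrow \lnot q1))): α-rule — add \lnot (q4 \land q4), \lnot (((\lnot q3 \to q3) \leftrightarrow \lnot q2) \land (q1 \leftrightarrow \lnot q1)).
        \lnot (q4 \land q4): β-rule — branch into \lnot q4  //  \lnot q4.
          branch 2.2.1 (add \lnot q4):
            × closes — contains both q4 and \lnot q4.
          branch 2.2.2 (add \lnot q4):
            × closes — contains both q4 and \lnot q4.
7 branches closed, 1 open.
Each open branch fixes some atoms; the unmentioned ones are free. Counting distinct full assignments: branch {q4=F} (q1, q2, q3) contributes 8 new. Total: 8.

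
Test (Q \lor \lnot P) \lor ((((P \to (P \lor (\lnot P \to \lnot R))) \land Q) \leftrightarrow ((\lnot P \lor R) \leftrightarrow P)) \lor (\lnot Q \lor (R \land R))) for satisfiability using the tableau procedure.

Satisfiable

Initial set: {((Q \lor \lnot P) \lor ((((P \to (P \lor (\lnot P \to \lnot R))) \land Q) \leftrightarrow ((\lnot P \lor R) \leftrightarrow P)) \lor (\lnot Q \lor (R \land R))))}.
((Q \lor \lnot P) \lor ((((P \to (P \lor (\lnot P \to \lnot R))) \land Q) \leftrightarrow ((\lnot P \lor R) \leftrightarrow P)) \lor (\lnot Q \lor (R \land R)))): β-rule — branch into (Q \lor \lnot P)  //  ((((P \to (P \lor (\lnot P \to \lnot R))) \land Q) \leftrightarrow ((\lnot P \lor R) \leftrightarrow P)) \lor (\lnot Q \lor (R \land R))).
  branch 1 (add (Q \lor \lnot P)):
    (Q \lor \lnot P): β-rule — branch into Q  //  \lnot P.
      branch 1.1 (add Q):
        ○ open, literals {Q=1}.
      branch 1.2 (add \lnot P):
        ○ open, literals {P=0}.
  branch 2 (add ((((P \to (P \lor (\lnot P \to \lnot R))) \land Q) \leftrightarrow ((\lnot P \lor R) \leftrightarrow P)) \lor (\lnot Q \lor (R \land R)))):
    ((((P \to (P \lor (\lnot P \to \lnot R))) \land Q) \leftrightarrow ((\lnot P \lor R) \leftrightarrow P)) \lor (\lnot Q \lor (R \land R))): β-rule — branch into (((P \to (P \lor (\lnot P \to \lnot R))) \land Q) \leftrightarrow ((\lnot P \lor R) \leftrightarrow P))  //  (\lnot Q \lor (R \land R)).
      branch 2.1 (add (((P \to (P \lor (\lnot P \to \lnot R))) \land Q) \leftrightarrow ((\lnot P \lor R) \leftrightarrow P))):
        (((P \to (P \lor (\lnot P \to \lnot R))) \land Q) \leftrightarrow ((\lnot P \lor R) \leftrightarrow P)): β-rule — branch into ((P \to (P \lor (\lnot P \to \lnot R))) \land Q), ((\lnot P \lor R) \leftrightarrow P)  //  \lnot ((P \to (P \lor (\lnot P \to \lnot R))) \land Q), \lnot ((\lnot P \lor R) \leftrightarrow P).
          branch 2.1.1 (add ((P \to (P \lor (\lnot P \to \lnot R))) \land Q), ((\lnot P \lor R) \leftrightarrow P)):
            ((P \to (P \lor (\lnot P \to \lnot R))) \land Q): α-rule — add (P \to (P \lor (\lnot P \to \lnot R))), Q.
            ((\lnot P \lor R) \leftrightarrow P): β-rule — branch into (\lnot P \lor R), P  //  \lnot (\lnot P \lor R), \lnot P.
              branch 2.1.1.1 (add (\lnot P \lor R), P):
                (P \to (P \lor (\lnot P \to \lnot R))): β-rule — branch into \lnot P  //  (P \lor (\lnot P \to \lnot R)).
                  branch 2.1.1.1.1 (add \lnot P):
                    × closes — contains both P and \lnot P.
                  branch 2.1.1.1.2 (add (P \lor (\lnot P \to \lnot R))):
                    (\lnot P \lor R): β-rule — branch into \lnot P  //  R.
                      branch 2.1.1.1.2.1 (add \lnot P):
                        × closes — contains both P and \lnot P.
                      branch 2.1.1.1.2.2 (add R):
                        (P \lor (\lnot P \to \lnot R)): β-rule — branch into P  //  (\lnot P \to \lnot R).
                          branch 2.1.1.1.2.2.1 (add P):
                            ○ open, literals {P=1, Q=1, R=1}.
                          branch 2.1.1.1.2.2.2 (add (\lnot P \to \lnot R)):
                            (\lnot P \to \lnot R): β-rule — branch into \lnot \lnot P  //  \lnot R.
                              branch 2.1.1.1.2.2.2.1 (add \lnot \lnot P):
                                ○ open, literals {P=1, Q=1, R=1}.
                              branch 2.1.1.1.2.2.2.2 (add \lnot R):
                                × closes — contains both R and \lnot R.
              branch 2.1.1.2 (add \lnot (\lnot P \lor R), \lnot P):
                \lnot (\lnot P \lor R): α-rule — add \lnot \lnot P, \lnot R.
                × closes — contains both P and \lnot P.
          branch 2.1.2 (add \lnot ((P \to (P \lor (\lnot P \to \lnot R))) \land Q), \lnot ((\lnot P \lor R) \leftrightarrow P)):
            \lnot ((P \to (P \lor (\lnot P \to \lnot R))) \land Q): β-rule — branch into \lnot (P \to (P \lor (\lnot P \to \lnot R)))  //  \lnot Q.
              branch 2.1.2.1 (add \lnot (P \to (P \lor (\lnot P \to \lnot R)))):
                \lnot (P \to (P \lor (\lnot P \to \lnot R))): α-rule — add P, \lnot (P \lor (\lnot P \to \lnot R)).
                \lnot (P \lor (\lnot P \to \lnot R)): α-rule — add \lnot P, \lnot (\lnot P \to \lnot R).
                × closes — contains both P and \lnot P.
              branch 2.1.2.2 (add \lnot Q):
                \lnot ((\lnot P \lor R) \leftrightarrow P): β-rule — branch into (\lnot P \lor R), \lnot P  //  \lnot (\lnot P \lor R), P.
                  branch 2.1.2.2.1 (add (\lnot P \lor R), \lnot P):
                    (\lnot P \lor R): β-rule — branch into \lnot P  //  R.
                      branch 2.1.2.2.1.1 (add \lnot P):
                        ○ open, literals {P=0, Q=0}.
                      branch 2.1.2.2.1.2 (add R):
                        ○ open, literals {P=0, Q=0, R=1}.
                  branch 2.1.2.2.2 (add \lnot (\lnot P \lor R), P):
                    \lnot (\lnot P \lor R): α-rule — add \lnot \lnot P, \lnot R.
                    ○ open, literals {P=1, Q=0, R=0}.
      branch 2.2 (add (\lnot Q \lor (R \land R))):
        (\lnot Q \lor (R \land R)): β-rule — branch into \lnot Q  //  (R \land R).
          branch 2.2.1 (add \lnot Q):
            ○ open, literals {Q=0}.
          branch 2.2.2 (add (R \land R)):
            (R \land R): α-rule — add R, R.
            ○ open, literals {R=1}.
5 branches closed, 9 open.
An open branch gives a satisfying assignment: Q=1.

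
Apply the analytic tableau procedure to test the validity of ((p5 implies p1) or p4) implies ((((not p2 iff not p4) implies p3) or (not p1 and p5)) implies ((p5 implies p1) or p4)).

Assume the negation and expand:
Initial set: {not (((p5 implies p1) or p4) implies ((((not p2 iff not p4) implies p3) or (not p1 and p5)) implies ((p5 implies p1) or p4)))}.
not (((p5 implies p1) or p4) implies ((((not p2 iff not p4) implies p3) or (not p1 and p5)) implies ((p5 implies p1) or p4))): α-rule — add ((p5 implies p1) or p4), not ((((not p2 iff not p4) implies p3) or (not p1 and p5)) implies ((p5 implies p1) or p4)).
not ((((not p2 iff not p4) implies p3) or (not p1 and p5)) implies ((p5 implies p1) or p4)): α-rule — add (((not p2 iff not p4) implies p3) or (not p1 and p5)), not ((p5 implies p1) or p4).
not ((p5 implies p1) or p4): α-rule — add not (p5 implies p1), not p4.
not (p5 implies p1): α-rule — add p5, not p1.
((p5 implies p1) or p4): β-rule — branch into (p5 implies p1)  //  p4.
  branch 1 (add (p5 implies p1)):
    (((not p2 iff not p4) implies p3) or (not p1 and p5)): β-rule — branch into ((not p2 iff not p4) implies p3)  //  (not p1 and p5).
      branch 1.1 (add ((not p2 iff not p4) implies p3)):
        (p5 implies p1): β-rule — branch into not p5  //  p1.
          branch 1.1.1 (add not p5):
            × closes — contains both p5 and not p5.
          branch 1.1.2 (add p1):
            × closes — contains both p1 and not p1.
      branch 1.2 (add (not p1 and p5)):
        (not p1 and p5): α-rule — add not p1, p5.
        (p5 implies p1): β-rule — branch into not p5  //  p1.
          branch 1.2.1 (add not p5):
            × closes — contains both p5 and not p5.
          branch 1.2.2 (add p1):
            × closes — contains both p1 and not p1.
  branch 2 (add p4):
    × closes — contains both p4 and not p4.
All 5 branches close.
Every branch closed, so the negation is unsatisfiable and the formula is valid.

Valid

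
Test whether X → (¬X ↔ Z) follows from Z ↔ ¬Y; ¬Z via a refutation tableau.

Yes

Initial set: {T (Z ↔ ¬Y); T ¬Z; F (X → (¬X ↔ Z))}.
F (X → (¬X ↔ Z)): α-rule — add T X, F (¬X ↔ Z).
T (Z ↔ ¬Y): β-rule — branch into T Z, T ¬Y  //  F Z, F ¬Y.
  branch 1 (add T Z, T ¬Y):
    × closes — contains both Z and ¬Z.
  branch 2 (add F Z, F ¬Y):
    F (¬X ↔ Z): β-rule — branch into T ¬X, F Z  //  F ¬X, T Z.
      branch 2.1 (add T ¬X, F Z):
        × closes — contains both X and ¬X.
      branch 2.2 (add F ¬X, T Z):
        × closes — contains both Z and ¬Z.
All 3 branches close.
Every branch closed, so the premises entail the conclusion.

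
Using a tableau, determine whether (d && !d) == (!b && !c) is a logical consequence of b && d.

Yes

Initial set: {(b && d); !((d && !d) == (!b && !c))}.
(b && d): α-rule — add b, d.
!((d && !d) == (!b && !c)): β-rule — branch into (d && !d), !(!b && !c)  //  !(d && !d), (!b && !c).
  branch 1 (add (d && !d), !(!b && !c)):
    (d && !d): α-rule — add d, !d.
    × closes — contains both d and !d.
  branch 2 (add !(d && !d), (!b && !c)):
    (!b && !c): α-rule — add !b, !c.
    × closes — contains both b and !b.
All 2 branches close.
Every branch closed, so the premises entail the conclusion.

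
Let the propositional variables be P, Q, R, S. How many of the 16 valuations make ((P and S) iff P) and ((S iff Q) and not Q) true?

Initial set: {(((P and S) iff P) and ((S iff Q) and not Q))}.
(((P and S) iff P) and ((S iff Q) and not Q)): α-rule — add ((P and S) iff P), ((S iff Q) and not Q).
((S iff Q) and not Q): α-rule — add (S iff Q), not Q.
((P and S) iff P): β-rule — branch into (P and S), P  //  not (P and S), not P.
  branch 1 (add (P and S), P):
    (P and S): α-rule — add P, S.
    (S iff Q): β-rule — branch into S, Q  //  not S, not Q.
      branch 1.1 (add S, Q):
        × closes — contains both Q and not Q.
      branch 1.2 (add not S, not Q):
        × closes — contains both S and not S.
  branch 2 (add not (P and S), not P):
    (S iff Q): β-rule — branch into S, Q  //  not S, not Q.
      branch 2.1 (add S, Q):
        × closes — contains both Q and not Q.
      branch 2.2 (add not S, not Q):
        not (P and S): β-rule — branch into not P  //  not S.
          branch 2.2.1 (add not P):
            ○ open, literals {P=false, Q=false, S=false}.
          branch 2.2.2 (add not S):
            ○ open, literals {P=false, Q=false, S=false}.
3 branches closed, 2 open.
Each open branch fixes some atoms; the unmentioned ones are free. Counting distinct full assignments: branch {P=false, Q=false, S=false} (R) contributes 2 new; branch {P=false, Q=false, S=false} (R) contributes 0 new. Total: 2.

2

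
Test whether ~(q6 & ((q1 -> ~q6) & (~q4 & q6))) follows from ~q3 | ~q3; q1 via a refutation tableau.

Initial set: {(~q3 | ~q3); q1; ~~(q6 & ((q1 -> ~q6) & (~q4 & q6)))}.
~~(q6 & ((q1 -> ~q6) & (~q4 & q6))): α-rule — add q6, ((q1 -> ~q6) & (~q4 & q6)).
((q1 -> ~q6) & (~q4 & q6)): α-rule — add (q1 -> ~q6), (~q4 & q6).
(~q4 & q6): α-rule — add ~q4, q6.
(~q3 | ~q3): β-rule — branch into ~q3  //  ~q3.
  branch 1 (add ~q3):
    (q1 -> ~q6): β-rule — branch into ~q1  //  ~q6.
      branch 1.1 (add ~q1):
        × closes — contains both q1 and ~q1.
      branch 1.2 (add ~q6):
        × closes — contains both q6 and ~q6.
  branch 2 (add ~q3):
    (q1 -> ~q6): β-rule — branch into ~q1  //  ~q6.
      branch 2.1 (add ~q1):
        × closes — contains both q1 and ~q1.
      branch 2.2 (add ~q6):
        × closes — contains both q6 and ~q6.
All 4 branches close.
Every branch closed, so the premises entail the conclusion.

Yes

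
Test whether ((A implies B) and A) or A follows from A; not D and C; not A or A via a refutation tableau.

Yes

Initial set: {A; (not D and C); (not A or A); not (((A implies B) and A) or A)}.
(not D and C): α-rule — add not D, C.
not (((A implies B) and A) or A): α-rule — add not ((A implies B) and A), not A.
× closes — contains both A and not A.
All 1 branch closes.
Every branch closed, so the premises entail the conclusion.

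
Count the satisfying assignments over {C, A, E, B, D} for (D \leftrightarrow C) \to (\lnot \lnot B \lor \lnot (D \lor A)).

26

Initial set: {((D \leftrightarrow C) \to (\lnot \lnot B \lor \lnot (D \lor A)))}.
((D \leftrightarrow C) \to (\lnot \lnot B \lor \lnot (D \lor A))): β-rule — branch into \lnot (D \leftrightarrow C)  //  (\lnot \lnot B \lor \lnot (D \lor A)).
  branch 1 (add \lnot (D \leftrightarrow C)):
    \lnot (D \leftrightarrow C): β-rule — branch into D, \lnot C  //  \lnot D, C.
      branch 1.1 (add D, \lnot C):
        ○ open, literals {C=false, D=true}.
      branch 1.2 (add \lnot D, C):
        ○ open, literals {C=true, D=false}.
  branch 2 (add (\lnot \lnot B \lor \lnot (D \lor A))):
    (\lnot \lnot B \lor \lnot (D \lor A)): β-rule — branch into \lnot \lnot B  //  \lnot (D \lor A).
      branch 2.1 (add \lnot \lnot B):
        \lnot \lnot B: drop double negation, giving B.
        ○ open, literals {B=true}.
      branch 2.2 (add \lnot (D \lor A)):
        \lnot (D \lor A): α-rule — add \lnot D, \lnot A.
        ○ open, literals {A=false, D=false}.
0 branches closed, 4 open.
Each open branch fixes some atoms; the unmentioned ones are free. Counting distinct full assignments: branch {C=false, D=true} (A, E, B) contributes 8 new; branch {C=true, D=false} (A, E, B) contributes 8 new; branch {B=true} (C, A, E, D) contributes 8 new; branch {A=false, D=false} (C, E, B) contributes 2 new. Total: 26.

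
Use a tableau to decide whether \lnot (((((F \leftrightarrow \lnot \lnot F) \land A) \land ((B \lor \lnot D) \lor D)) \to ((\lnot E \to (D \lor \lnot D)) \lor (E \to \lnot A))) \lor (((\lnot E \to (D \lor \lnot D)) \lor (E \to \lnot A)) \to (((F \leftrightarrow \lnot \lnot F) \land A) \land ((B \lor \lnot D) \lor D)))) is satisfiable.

Initial set: {\lnot (((((F \leftrightarrow \lnot \lnot F) \land A) \land ((B \lor \lnot D) \lor D)) \to ((\lnot E \to (D \lor \lnot D)) \lor (E \to \lnot A))) \lor (((\lnot E \to (D \lor \lnot D)) \lor (E \to \lnot A)) \to (((F \leftrightarrow \lnot \lnot F) \land A) \land ((B \lor \lnot D) \lor D))))}.
\lnot (((((F \leftrightarrow \lnot \lnot F) \land A) \land ((B \lor \lnot D) \lor D)) \to ((\lnot E \to (D \lor \lnot D)) \lor (E \to \lnot A))) \lor (((\lnot E \to (D \lor \lnot D)) \lor (E \to \lnot A)) \to (((F \leftrightarrow \lnot \lnot F) \land A) \land ((B \lor \lnot D) \lor D)))): α-rule — add \lnot ((((F \leftrightarrow \lnot \lnot F) \land A) \land ((B \lor \lnot D) \lor D)) \to ((\lnot E \to (D \lor \lnot D)) \lor (E \to \lnot A))), \lnot (((\lnot E \to (D \lor \lnot D)) \lor (E \to \lnot A)) \to (((F \leftrightarrow \lnot \lnot F) \land A) \land ((B \lor \lnot D) \lor D))).
\lnot ((((F \leftrightarrow \lnot \lnot F) \land A) \land ((B \lor \lnot D) \lor D)) \to ((\lnot E \to (D \lor \lnot D)) \lor (E \to \lnot A))): α-rule — add (((F \leftrightarrow \lnot \lnot F) \land A) \land ((B \lor \lnot D) \lor D)), \lnot ((\lnot E \to (D \lor \lnot D)) \lor (E \to \lnot A)).
\lnot (((\lnot E \to (D \lor \lnot D)) \lor (E \to \lnot A)) \to (((F \leftrightarrow \lnot \lnot F) \land A) \land ((B \lor \lnot D) \lor D))): α-rule — add ((\lnot E \to (D \lor \lnot D)) \lor (E \to \lnot A)), \lnot (((F \leftrightarrow \lnot \lnot F) \land A) \land ((B \lor \lnot D) \lor D)).
(((F \leftrightarrow \lnot \lnot F) \land A) \land ((B \lor \lnot D) \lor D)): α-rule — add ((F \leftrightarrow \lnot \lnot F) \land A), ((B \lor \lnot D) \lor D).
\lnot ((\lnot E \to (D \lor \lnot D)) \lor (E \to \lnot A)): α-rule — add \lnot (\lnot E \to (D \lor \lnot D)), \lnot (E \to \lnot A).
((F \leftrightarrow \lnot \lnot F) \land A): α-rule — add (F \leftrightarrow \lnot \lnot F), A.
\lnot (\lnot E \to (D \lor \lnot D)): α-rule — add \lnot E, \lnot (D \lor \lnot D).
\lnot (E \to \lnot A): α-rule — add E, \lnot \lnot A.
× closes — contains both E and \lnot E.
All 1 branch closes.
Every branch closed; the formula is unsatisfiable.

Unsatisfiable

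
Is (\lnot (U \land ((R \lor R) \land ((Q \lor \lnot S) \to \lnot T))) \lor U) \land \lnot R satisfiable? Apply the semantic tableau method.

Satisfiable

Initial set: {T ((\lnot (U \land ((R \lor R) \land ((Q \lor \lnot S) \to \lnot T))) \lor U) \land \lnot R)}.
T ((\lnot (U \land ((R \lor R) \land ((Q \lor \lnot S) \to \lnot T))) \lor U) \land \lnot R): α-rule — add T (\lnot (U \land ((R \lor R) \land ((Q \lor \lnot S) \to \lnot T))) \lor U), T \lnot R.
T (\lnot (U \land ((R \lor R) \land ((Q \lor \lnot S) \to \lnot T))) \lor U): β-rule — branch into T \lnot (U \land ((R \lor R) \land ((Q \lor \lnot S) \to \lnot T)))  //  T U.
  branch 1 (add T \lnot (U \land ((R \lor R) \land ((Q \lor \lnot S) \to \lnot T)))):
    T \lnot (U \land ((R \lor R) \land ((Q \lor \lnot S) \to \lnot T))): β-rule — branch into F U  //  F ((R \lor R) \land ((Q \lor \lnot S) \to \lnot T)).
      branch 1.1 (add F U):
        ○ open, literals {R=F, U=F}.
      branch 1.2 (add F ((R \lor R) \land ((Q \lor \lnot S) \to \lnot T))):
        F ((R \lor R) \land ((Q \lor \lnot S) \to \lnot T)): β-rule — branch into F (R \lor R)  //  F ((Q \lor \lnot S) \to \lnot T).
          branch 1.2.1 (add F (R \lor R)):
            F (R \lor R): α-rule — add F R, F R.
            ○ open, literals {R=F}.
          branch 1.2.2 (add F ((Q \lor \lnot S) \to \lnot T)):
            F ((Q \lor \lnot S) \to \lnot T): α-rule — add T (Q \lor \lnot S), F \lnot T.
            T (Q \lor \lnot S): β-rule — branch into T Q  //  T \lnot S.
              branch 1.2.2.1 (add T Q):
                ○ open, literals {Q=T, R=F, T=T}.
              branch 1.2.2.2 (add T \lnot S):
                ○ open, literals {R=F, S=F, T=T}.
  branch 2 (add T U):
    ○ open, literals {R=F, U=T}.
0 branches closed, 5 open.
An open branch gives a satisfying assignment: R=F, U=F.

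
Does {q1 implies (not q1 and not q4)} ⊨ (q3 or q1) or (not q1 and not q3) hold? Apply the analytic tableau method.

Initial set: {(q1 implies (not q1 and not q4)); not ((q3 or q1) or (not q1 and not q3))}.
not ((q3 or q1) or (not q1 and not q3)): α-rule — add not (q3 or q1), not (not q1 and not q3).
not (q3 or q1): α-rule — add not q3, not q1.
(q1 implies (not q1 and not q4)): β-rule — branch into not q1  //  (not q1 and not q4).
  branch 1 (add not q1):
    not (not q1 and not q3): β-rule — branch into not not q1  //  not not q3.
      branch 1.1 (add not not q1):
        × closes — contains both q1 and not q1.
      branch 1.2 (add not not q3):
        × closes — contains both q3 and not q3.
  branch 2 (add (not q1 and not q4)):
    (not q1 and not q4): α-rule — add not q1, not q4.
    not (not q1 and not q3): β-rule — branch into not not q1  //  not not q3.
      branch 2.1 (add not not q1):
        × closes — contains both q1 and not q1.
      branch 2.2 (add not not q3):
        × closes — contains both q3 and not q3.
All 4 branches close.
Every branch closed, so the premises entail the conclusion.

Yes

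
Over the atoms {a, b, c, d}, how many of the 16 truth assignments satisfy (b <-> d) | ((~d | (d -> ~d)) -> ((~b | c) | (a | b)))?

16

Initial set: {((b <-> d) | ((~d | (d -> ~d)) -> ((~b | c) | (a | b))))}.
((b <-> d) | ((~d | (d -> ~d)) -> ((~b | c) | (a | b)))): β-rule — branch into (b <-> d)  //  ((~d | (d -> ~d)) -> ((~b | c) | (a | b))).
  branch 1 (add (b <-> d)):
    (b <-> d): β-rule — branch into b, d  //  ~b, ~d.
      branch 1.1 (add b, d):
        ○ open, literals {b=1, d=1}.
      branch 1.2 (add ~b, ~d):
        ○ open, literals {b=0, d=0}.
  branch 2 (add ((~d | (d -> ~d)) -> ((~b | c) | (a | b)))):
    ((~d | (d -> ~d)) -> ((~b | c) | (a | b))): β-rule — branch into ~(~d | (d -> ~d))  //  ((~b | c) | (a | b)).
      branch 2.1 (add ~(~d | (d -> ~d))):
        ~(~d | (d -> ~d)): α-rule — add ~~d, ~(d -> ~d).
        ~(d -> ~d): α-rule — add d, ~~d.
        ○ open, literals {d=1}.
      branch 2.2 (add ((~b | c) | (a | b))):
        ((~b | c) | (a | b)): β-rule — branch into (~b | c)  //  (a | b).
          branch 2.2.1 (add (~b | c)):
            (~b | c): β-rule — branch into ~b  //  c.
              branch 2.2.1.1 (add ~b):
                ○ open, literals {b=0}.
              branch 2.2.1.2 (add c):
                ○ open, literals {c=1}.
          branch 2.2.2 (add (a | b)):
            (a | b): β-rule — branch into a  //  b.
              branch 2.2.2.1 (add a):
                ○ open, literals {a=1}.
              branch 2.2.2.2 (add b):
                ○ open, literals {b=1}.
0 branches closed, 7 open.
Each open branch fixes some atoms; the unmentioned ones are free. Counting distinct full assignments: branch {b=1, d=1} (a, c) contributes 4 new; branch {b=0, d=0} (a, c) contributes 4 new; branch {d=1} (a, b, c) contributes 4 new; branch {b=0} (a, c, d) contributes 0 new; branch {c=1} (a, b, d) contributes 2 new; branch {a=1} (b, c, d) contributes 1 new; branch {b=1} (a, c, d) contributes 1 new. Total: 16.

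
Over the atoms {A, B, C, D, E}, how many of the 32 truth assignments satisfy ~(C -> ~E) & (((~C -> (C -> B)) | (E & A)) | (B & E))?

8

Initial set: {(~(C -> ~E) & (((~C -> (C -> B)) | (E & A)) | (B & E)))}.
(~(C -> ~E) & (((~C -> (C -> B)) | (E & A)) | (B & E))): α-rule — add ~(C -> ~E), (((~C -> (C -> B)) | (E & A)) | (B & E)).
~(C -> ~E): α-rule — add C, ~~E.
(((~C -> (C -> B)) | (E & A)) | (B & E)): β-rule — branch into ((~C -> (C -> B)) | (E & A))  //  (B & E).
  branch 1 (add ((~C -> (C -> B)) | (E & A))):
    ((~C -> (C -> B)) | (E & A)): β-rule — branch into (~C -> (C -> B))  //  (E & A).
      branch 1.1 (add (~C -> (C -> B))):
        (~C -> (C -> B)): β-rule — branch into ~~C  //  (C -> B).
          branch 1.1.1 (add ~~C):
            ○ open, literals {C=1, E=1}.
          branch 1.1.2 (add (C -> B)):
            (C -> B): β-rule — branch into ~C  //  B.
              branch 1.1.2.1 (add ~C):
                × closes — contains both C and ~C.
              branch 1.1.2.2 (add B):
                ○ open, literals {B=1, C=1, E=1}.
      branch 1.2 (add (E & A)):
        (E & A): α-rule — add E, A.
        ○ open, literals {A=1, C=1, E=1}.
  branch 2 (add (B & E)):
    (B & E): α-rule — add B, E.
    ○ open, literals {B=1, C=1, E=1}.
1 branch closed, 4 open.
Each open branch fixes some atoms; the unmentioned ones are free. Counting distinct full assignments: branch {C=1, E=1} (A, B, D) contributes 8 new; branch {B=1, C=1, E=1} (A, D) contributes 0 new; branch {A=1, C=1, E=1} (B, D) contributes 0 new; branch {B=1, C=1, E=1} (A, D) contributes 0 new. Total: 8.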